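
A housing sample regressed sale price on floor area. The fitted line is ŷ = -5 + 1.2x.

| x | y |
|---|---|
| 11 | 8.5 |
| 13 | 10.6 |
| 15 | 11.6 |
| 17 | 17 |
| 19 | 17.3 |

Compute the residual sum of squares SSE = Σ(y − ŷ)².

SSE = 4.86

x=11: ŷ = -5 + 1.2·11 = 8.2; e = 8.5 − 8.2 = 0.3
x=13: ŷ = -5 + 1.2·13 = 10.6; e = 10.6 − 10.6 = 0
x=15: ŷ = -5 + 1.2·15 = 13; e = 11.6 − 13 = -1.4
x=17: ŷ = -5 + 1.2·17 = 15.4; e = 17 − 15.4 = 1.6
x=19: ŷ = -5 + 1.2·19 = 17.8; e = 17.3 − 17.8 = -0.5
SSE = 0.09 + 0 + 1.96 + 2.56 + 0.25 = 4.86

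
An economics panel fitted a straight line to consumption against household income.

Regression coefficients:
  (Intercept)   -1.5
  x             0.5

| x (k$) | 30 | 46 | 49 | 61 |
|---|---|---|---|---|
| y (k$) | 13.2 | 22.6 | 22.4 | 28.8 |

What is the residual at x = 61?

r = -0.2

ŷ = -1.5 + 0.5·61 = 29
r = 28.8 − 29 = -0.2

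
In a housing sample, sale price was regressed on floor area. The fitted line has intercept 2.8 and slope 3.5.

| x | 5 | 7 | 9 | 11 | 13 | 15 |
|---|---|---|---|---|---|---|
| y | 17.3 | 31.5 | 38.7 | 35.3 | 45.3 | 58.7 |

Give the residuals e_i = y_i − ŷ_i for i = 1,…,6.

x=5: ŷ = 2.8 + 3.5·5 = 20.3; e = 17.3 − 20.3 = -3
x=7: ŷ = 2.8 + 3.5·7 = 27.3; e = 31.5 − 27.3 = 4.2
x=9: ŷ = 2.8 + 3.5·9 = 34.3; e = 38.7 − 34.3 = 4.4
x=11: ŷ = 2.8 + 3.5·11 = 41.3; e = 35.3 − 41.3 = -6
x=13: ŷ = 2.8 + 3.5·13 = 48.3; e = 45.3 − 48.3 = -3
x=15: ŷ = 2.8 + 3.5·15 = 55.3; e = 58.7 − 55.3 = 3.4

-3, 4.2, 4.4, -6, -3, 3.4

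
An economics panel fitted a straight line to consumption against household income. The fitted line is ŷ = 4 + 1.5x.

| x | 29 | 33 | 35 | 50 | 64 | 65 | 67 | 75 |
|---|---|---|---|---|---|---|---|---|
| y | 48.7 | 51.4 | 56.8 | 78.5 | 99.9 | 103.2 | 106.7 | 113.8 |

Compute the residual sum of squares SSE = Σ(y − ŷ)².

SSE = 21.22

x=29: ŷ = 4 + 1.5·29 = 47.5; e = 48.7 − 47.5 = 1.2
x=33: ŷ = 4 + 1.5·33 = 53.5; e = 51.4 − 53.5 = -2.1
x=35: ŷ = 4 + 1.5·35 = 56.5; e = 56.8 − 56.5 = 0.3
x=50: ŷ = 4 + 1.5·50 = 79; e = 78.5 − 79 = -0.5
x=64: ŷ = 4 + 1.5·64 = 100; e = 99.9 − 100 = -0.1
x=65: ŷ = 4 + 1.5·65 = 101.5; e = 103.2 − 101.5 = 1.7
x=67: ŷ = 4 + 1.5·67 = 104.5; e = 106.7 − 104.5 = 2.2
x=75: ŷ = 4 + 1.5·75 = 116.5; e = 113.8 − 116.5 = -2.7
SSE = 1.44 + 4.41 + 0.09 + 0.25 + 0.01 + 2.89 + 4.84 + 7.29 = 21.22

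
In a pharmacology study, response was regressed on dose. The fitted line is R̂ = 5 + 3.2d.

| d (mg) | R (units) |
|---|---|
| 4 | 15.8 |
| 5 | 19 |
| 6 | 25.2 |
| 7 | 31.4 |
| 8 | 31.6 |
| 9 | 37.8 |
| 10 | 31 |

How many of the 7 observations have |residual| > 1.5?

5

d=4: R̂ = 5 + 3.2·4 = 17.8; e = 15.8 − 17.8 = -2
d=5: R̂ = 5 + 3.2·5 = 21; e = 19 − 21 = -2
d=6: R̂ = 5 + 3.2·6 = 24.2; e = 25.2 − 24.2 = 1
d=7: R̂ = 5 + 3.2·7 = 27.4; e = 31.4 − 27.4 = 4
d=8: R̂ = 5 + 3.2·8 = 30.6; e = 31.6 − 30.6 = 1
d=9: R̂ = 5 + 3.2·9 = 33.8; e = 37.8 − 33.8 = 4
d=10: R̂ = 5 + 3.2·10 = 37; e = 31 − 37 = -6
|e| > 1.5: d=4 (|e|=2), d=5 (|e|=2), d=7 (|e|=4), d=9 (|e|=4), d=10 (|e|=6) → 5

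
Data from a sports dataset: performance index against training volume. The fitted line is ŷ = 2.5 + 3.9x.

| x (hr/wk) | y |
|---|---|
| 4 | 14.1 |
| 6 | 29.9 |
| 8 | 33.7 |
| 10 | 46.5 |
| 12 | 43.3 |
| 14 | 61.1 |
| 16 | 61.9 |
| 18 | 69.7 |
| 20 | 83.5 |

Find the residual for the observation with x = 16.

ŷ = 2.5 + 3.9·16 = 64.9
e = 61.9 − 64.9 = -3

e = -3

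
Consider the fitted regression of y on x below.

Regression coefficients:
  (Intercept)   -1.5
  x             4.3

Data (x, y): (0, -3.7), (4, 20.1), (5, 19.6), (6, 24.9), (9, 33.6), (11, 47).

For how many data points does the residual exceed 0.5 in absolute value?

5

x=0: ŷ = -1.5 + 4.3·0 = -1.5; e = -3.7 − (-1.5) = -2.2
x=4: ŷ = -1.5 + 4.3·4 = 15.7; e = 20.1 − 15.7 = 4.4
x=5: ŷ = -1.5 + 4.3·5 = 20; e = 19.6 − 20 = -0.4
x=6: ŷ = -1.5 + 4.3·6 = 24.3; e = 24.9 − 24.3 = 0.6
x=9: ŷ = -1.5 + 4.3·9 = 37.2; e = 33.6 − 37.2 = -3.6
x=11: ŷ = -1.5 + 4.3·11 = 45.8; e = 47 − 45.8 = 1.2
|e| > 0.5: x=0 (|e|=2.2), x=4 (|e|=4.4), x=6 (|e|=0.6), x=9 (|e|=3.6), x=11 (|e|=1.2) → 5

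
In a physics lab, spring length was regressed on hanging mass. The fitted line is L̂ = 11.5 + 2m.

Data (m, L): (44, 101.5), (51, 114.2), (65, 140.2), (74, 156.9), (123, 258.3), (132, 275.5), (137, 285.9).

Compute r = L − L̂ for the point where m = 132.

r = 0

L̂ = 11.5 + 2·132 = 275.5
r = 275.5 − 275.5 = 0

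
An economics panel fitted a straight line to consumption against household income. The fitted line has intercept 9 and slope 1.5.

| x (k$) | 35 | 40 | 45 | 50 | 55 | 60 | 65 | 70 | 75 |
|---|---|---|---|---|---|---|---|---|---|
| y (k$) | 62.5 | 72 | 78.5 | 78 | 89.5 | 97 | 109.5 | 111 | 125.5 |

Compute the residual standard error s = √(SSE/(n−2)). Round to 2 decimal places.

s = 3.63

x=35: ŷ = 9 + 1.5·35 = 61.5; e = 62.5 − 61.5 = 1
x=40: ŷ = 9 + 1.5·40 = 69; e = 72 − 69 = 3
x=45: ŷ = 9 + 1.5·45 = 76.5; e = 78.5 − 76.5 = 2
x=50: ŷ = 9 + 1.5·50 = 84; e = 78 − 84 = -6
x=55: ŷ = 9 + 1.5·55 = 91.5; e = 89.5 − 91.5 = -2
x=60: ŷ = 9 + 1.5·60 = 99; e = 97 − 99 = -2
x=65: ŷ = 9 + 1.5·65 = 106.5; e = 109.5 − 106.5 = 3
x=70: ŷ = 9 + 1.5·70 = 114; e = 111 − 114 = -3
x=75: ŷ = 9 + 1.5·75 = 121.5; e = 125.5 − 121.5 = 4
SSE = 1 + 9 + 4 + 36 + 4 + 4 + 9 + 9 + 16 = 92
s = √(92/7) = √13.1429 ≈ 3.63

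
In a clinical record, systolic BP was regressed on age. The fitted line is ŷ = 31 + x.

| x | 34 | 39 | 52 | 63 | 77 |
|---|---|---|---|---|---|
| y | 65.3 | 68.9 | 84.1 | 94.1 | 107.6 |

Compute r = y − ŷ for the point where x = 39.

ŷ = 31 + 39 = 70
r = 68.9 − 70 = -1.1

r = -1.1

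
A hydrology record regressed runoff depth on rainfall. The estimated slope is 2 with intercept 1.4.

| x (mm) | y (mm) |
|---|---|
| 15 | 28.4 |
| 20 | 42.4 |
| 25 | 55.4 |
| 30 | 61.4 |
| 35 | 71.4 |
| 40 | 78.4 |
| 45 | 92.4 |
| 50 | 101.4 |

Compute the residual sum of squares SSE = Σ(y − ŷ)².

SSE = 36

x=15: ŷ = 1.4 + 2·15 = 31.4; e = 28.4 − 31.4 = -3
x=20: ŷ = 1.4 + 2·20 = 41.4; e = 42.4 − 41.4 = 1
x=25: ŷ = 1.4 + 2·25 = 51.4; e = 55.4 − 51.4 = 4
x=30: ŷ = 1.4 + 2·30 = 61.4; e = 61.4 − 61.4 = 0
x=35: ŷ = 1.4 + 2·35 = 71.4; e = 71.4 − 71.4 = 0
x=40: ŷ = 1.4 + 2·40 = 81.4; e = 78.4 − 81.4 = -3
x=45: ŷ = 1.4 + 2·45 = 91.4; e = 92.4 − 91.4 = 1
x=50: ŷ = 1.4 + 2·50 = 101.4; e = 101.4 − 101.4 = 0
SSE = 9 + 1 + 16 + 0 + 0 + 9 + 1 + 0 = 36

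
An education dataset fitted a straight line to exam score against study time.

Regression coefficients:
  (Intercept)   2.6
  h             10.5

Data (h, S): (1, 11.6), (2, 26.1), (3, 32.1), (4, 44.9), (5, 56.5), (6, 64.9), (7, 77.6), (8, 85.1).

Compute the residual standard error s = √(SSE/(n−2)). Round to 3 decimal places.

s = 1.805

h=1: Ŝ = 2.6 + 10.5·1 = 13.1; r = 11.6 − 13.1 = -1.5
h=2: Ŝ = 2.6 + 10.5·2 = 23.6; r = 26.1 − 23.6 = 2.5
h=3: Ŝ = 2.6 + 10.5·3 = 34.1; r = 32.1 − 34.1 = -2
h=4: Ŝ = 2.6 + 10.5·4 = 44.6; r = 44.9 − 44.6 = 0.3
h=5: Ŝ = 2.6 + 10.5·5 = 55.1; r = 56.5 − 55.1 = 1.4
h=6: Ŝ = 2.6 + 10.5·6 = 65.6; r = 64.9 − 65.6 = -0.7
h=7: Ŝ = 2.6 + 10.5·7 = 76.1; r = 77.6 − 76.1 = 1.5
h=8: Ŝ = 2.6 + 10.5·8 = 86.6; r = 85.1 − 86.6 = -1.5
SSE = 2.25 + 6.25 + 4 + 0.09 + 1.96 + 0.49 + 2.25 + 2.25 = 19.54
s = √(19.54/6) = √3.25667 ≈ 1.805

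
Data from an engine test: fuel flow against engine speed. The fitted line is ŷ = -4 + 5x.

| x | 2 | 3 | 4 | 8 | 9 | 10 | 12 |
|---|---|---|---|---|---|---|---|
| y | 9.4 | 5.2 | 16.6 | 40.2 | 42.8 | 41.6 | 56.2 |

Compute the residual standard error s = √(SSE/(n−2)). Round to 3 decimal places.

x=2: ŷ = -4 + 5·2 = 6; e = 9.4 − 6 = 3.4
x=3: ŷ = -4 + 5·3 = 11; e = 5.2 − 11 = -5.8
x=4: ŷ = -4 + 5·4 = 16; e = 16.6 − 16 = 0.6
x=8: ŷ = -4 + 5·8 = 36; e = 40.2 − 36 = 4.2
x=9: ŷ = -4 + 5·9 = 41; e = 42.8 − 41 = 1.8
x=10: ŷ = -4 + 5·10 = 46; e = 41.6 − 46 = -4.4
x=12: ŷ = -4 + 5·12 = 56; e = 56.2 − 56 = 0.2
SSE = 11.56 + 33.64 + 0.36 + 17.64 + 3.24 + 19.36 + 0.04 = 85.84
s = √(85.84/5) = √17.168 ≈ 4.143

s = 4.143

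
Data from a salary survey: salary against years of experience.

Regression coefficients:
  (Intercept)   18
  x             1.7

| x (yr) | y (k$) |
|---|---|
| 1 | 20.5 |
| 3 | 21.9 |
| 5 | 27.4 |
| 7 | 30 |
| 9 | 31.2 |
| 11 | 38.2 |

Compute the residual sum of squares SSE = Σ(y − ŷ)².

SSE = 9.56

x=1: ŷ = 18 + 1.7·1 = 19.7; e = 20.5 − 19.7 = 0.8
x=3: ŷ = 18 + 1.7·3 = 23.1; e = 21.9 − 23.1 = -1.2
x=5: ŷ = 18 + 1.7·5 = 26.5; e = 27.4 − 26.5 = 0.9
x=7: ŷ = 18 + 1.7·7 = 29.9; e = 30 − 29.9 = 0.1
x=9: ŷ = 18 + 1.7·9 = 33.3; e = 31.2 − 33.3 = -2.1
x=11: ŷ = 18 + 1.7·11 = 36.7; e = 38.2 − 36.7 = 1.5
SSE = 0.64 + 1.44 + 0.81 + 0.01 + 4.41 + 2.25 = 9.56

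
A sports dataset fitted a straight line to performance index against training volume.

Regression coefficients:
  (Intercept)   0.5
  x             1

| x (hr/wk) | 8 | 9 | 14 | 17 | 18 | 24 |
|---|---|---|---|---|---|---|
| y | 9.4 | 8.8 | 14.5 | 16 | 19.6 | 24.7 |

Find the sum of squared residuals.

SSE = 4.8

x=8: ŷ = 0.5 + 8 = 8.5; r = 9.4 − 8.5 = 0.9
x=9: ŷ = 0.5 + 9 = 9.5; r = 8.8 − 9.5 = -0.7
x=14: ŷ = 0.5 + 14 = 14.5; r = 14.5 − 14.5 = 0
x=17: ŷ = 0.5 + 17 = 17.5; r = 16 − 17.5 = -1.5
x=18: ŷ = 0.5 + 18 = 18.5; r = 19.6 − 18.5 = 1.1
x=24: ŷ = 0.5 + 24 = 24.5; r = 24.7 − 24.5 = 0.2
SSE = 0.81 + 0.49 + 0 + 2.25 + 1.21 + 0.04 = 4.8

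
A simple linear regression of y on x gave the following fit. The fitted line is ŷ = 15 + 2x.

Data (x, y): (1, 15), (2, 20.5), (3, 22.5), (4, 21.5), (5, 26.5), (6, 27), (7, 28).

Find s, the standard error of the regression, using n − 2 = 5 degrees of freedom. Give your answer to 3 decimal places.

x=1: ŷ = 15 + 2·1 = 17; r = 15 − 17 = -2
x=2: ŷ = 15 + 2·2 = 19; r = 20.5 − 19 = 1.5
x=3: ŷ = 15 + 2·3 = 21; r = 22.5 − 21 = 1.5
x=4: ŷ = 15 + 2·4 = 23; r = 21.5 − 23 = -1.5
x=5: ŷ = 15 + 2·5 = 25; r = 26.5 − 25 = 1.5
x=6: ŷ = 15 + 2·6 = 27; r = 27 − 27 = 0
x=7: ŷ = 15 + 2·7 = 29; r = 28 − 29 = -1
SSE = 4 + 2.25 + 2.25 + 2.25 + 2.25 + 0 + 1 = 14
s = √(14/5) = √2.8 ≈ 1.673

s = 1.673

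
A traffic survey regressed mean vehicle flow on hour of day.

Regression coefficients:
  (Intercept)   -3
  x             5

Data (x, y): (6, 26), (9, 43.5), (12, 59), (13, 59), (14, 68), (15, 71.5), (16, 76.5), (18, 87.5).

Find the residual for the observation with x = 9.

ŷ = -3 + 5·9 = 42
r = 43.5 − 42 = 1.5

r = 1.5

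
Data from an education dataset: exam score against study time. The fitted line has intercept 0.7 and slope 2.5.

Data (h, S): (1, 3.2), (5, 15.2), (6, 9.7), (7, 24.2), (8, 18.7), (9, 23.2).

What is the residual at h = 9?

r = 0

Ŝ = 0.7 + 2.5·9 = 23.2
r = 23.2 − 23.2 = 0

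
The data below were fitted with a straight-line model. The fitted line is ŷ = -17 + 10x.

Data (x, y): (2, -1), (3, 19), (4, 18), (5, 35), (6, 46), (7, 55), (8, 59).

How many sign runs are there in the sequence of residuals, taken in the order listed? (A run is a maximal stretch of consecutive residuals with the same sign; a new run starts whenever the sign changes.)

x=2: ŷ = -17 + 10·2 = 3; r = -1 − 3 = -4
x=3: ŷ = -17 + 10·3 = 13; r = 19 − 13 = 6
x=4: ŷ = -17 + 10·4 = 23; r = 18 − 23 = -5
x=5: ŷ = -17 + 10·5 = 33; r = 35 − 33 = 2
x=6: ŷ = -17 + 10·6 = 43; r = 46 − 43 = 3
x=7: ŷ = -17 + 10·7 = 53; r = 55 − 53 = 2
x=8: ŷ = -17 + 10·8 = 63; r = 59 − 63 = -4
Signs: − + − + + + −
Runs: −×1, +×1, −×1, +×3, −×1 → 5

5 runs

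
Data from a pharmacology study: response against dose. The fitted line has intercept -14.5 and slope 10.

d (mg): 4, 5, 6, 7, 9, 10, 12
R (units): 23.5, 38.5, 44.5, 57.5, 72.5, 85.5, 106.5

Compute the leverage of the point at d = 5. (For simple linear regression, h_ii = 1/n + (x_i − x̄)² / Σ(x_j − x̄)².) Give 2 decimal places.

d̄ = (4 + 5 + 6 + 7 + 9 + 10 + 12)/7 = 7.57143
Σ(d − d̄)² = 12.7551 + 6.61224 + 2.46939 + 0.326531 + 2.04082 + 5.89796 + 19.6122 = 49.7143
h = 1/7 + (-2.57143)²/49.7143 = 0.142857 + 0.133005 = 0.28

h = 0.28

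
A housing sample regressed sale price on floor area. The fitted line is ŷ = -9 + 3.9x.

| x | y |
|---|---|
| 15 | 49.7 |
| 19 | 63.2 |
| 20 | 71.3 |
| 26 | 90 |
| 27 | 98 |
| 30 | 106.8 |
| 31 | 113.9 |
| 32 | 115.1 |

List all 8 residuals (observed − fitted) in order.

0.2, -1.9, 2.3, -2.4, 1.7, -1.2, 2, -0.7

x=15: ŷ = -9 + 3.9·15 = 49.5; r = 49.7 − 49.5 = 0.2
x=19: ŷ = -9 + 3.9·19 = 65.1; r = 63.2 − 65.1 = -1.9
x=20: ŷ = -9 + 3.9·20 = 69; r = 71.3 − 69 = 2.3
x=26: ŷ = -9 + 3.9·26 = 92.4; r = 90 − 92.4 = -2.4
x=27: ŷ = -9 + 3.9·27 = 96.3; r = 98 − 96.3 = 1.7
x=30: ŷ = -9 + 3.9·30 = 108; r = 106.8 − 108 = -1.2
x=31: ŷ = -9 + 3.9·31 = 111.9; r = 113.9 − 111.9 = 2
x=32: ŷ = -9 + 3.9·32 = 115.8; r = 115.1 − 115.8 = -0.7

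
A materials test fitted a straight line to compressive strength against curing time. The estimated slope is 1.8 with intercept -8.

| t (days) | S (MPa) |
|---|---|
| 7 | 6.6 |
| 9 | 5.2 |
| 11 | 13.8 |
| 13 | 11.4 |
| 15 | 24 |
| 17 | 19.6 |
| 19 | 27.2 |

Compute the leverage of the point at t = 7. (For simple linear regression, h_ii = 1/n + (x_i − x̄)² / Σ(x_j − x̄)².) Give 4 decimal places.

h = 0.4643

t̄ = (7 + 9 + 11 + 13 + 15 + 17 + 19)/7 = 13
Σ(t − t̄)² = 36 + 16 + 4 + 0 + 4 + 16 + 36 = 112
h = 1/7 + (-6)²/112 = 0.142857 + 0.321429 = 0.4643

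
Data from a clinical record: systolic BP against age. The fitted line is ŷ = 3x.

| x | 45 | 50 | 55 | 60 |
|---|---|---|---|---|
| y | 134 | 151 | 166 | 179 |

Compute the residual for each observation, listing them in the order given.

x=45: ŷ = 3·45 = 135; e = 134 − 135 = -1
x=50: ŷ = 3·50 = 150; e = 151 − 150 = 1
x=55: ŷ = 3·55 = 165; e = 166 − 165 = 1
x=60: ŷ = 3·60 = 180; e = 179 − 180 = -1

-1, 1, 1, -1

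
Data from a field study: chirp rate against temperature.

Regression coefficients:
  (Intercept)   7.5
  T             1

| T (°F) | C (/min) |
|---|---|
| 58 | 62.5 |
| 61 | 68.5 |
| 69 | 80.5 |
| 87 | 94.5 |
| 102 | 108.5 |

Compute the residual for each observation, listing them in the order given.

T=58: ŷ = 7.5 + 58 = 65.5; r = 62.5 − 65.5 = -3
T=61: ŷ = 7.5 + 61 = 68.5; r = 68.5 − 68.5 = 0
T=69: ŷ = 7.5 + 69 = 76.5; r = 80.5 − 76.5 = 4
T=87: ŷ = 7.5 + 87 = 94.5; r = 94.5 − 94.5 = 0
T=102: ŷ = 7.5 + 102 = 109.5; r = 108.5 − 109.5 = -1

-3, 0, 4, 0, -1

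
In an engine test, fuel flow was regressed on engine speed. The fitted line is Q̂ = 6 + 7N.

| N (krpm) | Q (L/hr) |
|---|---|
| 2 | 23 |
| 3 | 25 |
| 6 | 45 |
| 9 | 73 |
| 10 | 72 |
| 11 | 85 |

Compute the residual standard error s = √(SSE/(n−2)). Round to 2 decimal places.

N=2: Q̂ = 6 + 7·2 = 20; r = 23 − 20 = 3
N=3: Q̂ = 6 + 7·3 = 27; r = 25 − 27 = -2
N=6: Q̂ = 6 + 7·6 = 48; r = 45 − 48 = -3
N=9: Q̂ = 6 + 7·9 = 69; r = 73 − 69 = 4
N=10: Q̂ = 6 + 7·10 = 76; r = 72 − 76 = -4
N=11: Q̂ = 6 + 7·11 = 83; r = 85 − 83 = 2
SSE = 9 + 4 + 9 + 16 + 16 + 4 = 58
s = √(58/4) = √14.5 ≈ 3.81

s = 3.81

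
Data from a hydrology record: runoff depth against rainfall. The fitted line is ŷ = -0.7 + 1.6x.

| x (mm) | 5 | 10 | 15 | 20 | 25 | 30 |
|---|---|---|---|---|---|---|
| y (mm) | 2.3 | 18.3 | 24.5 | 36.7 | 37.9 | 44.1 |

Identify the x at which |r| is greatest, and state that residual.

x = 20, r = 5.4

x=5: ŷ = -0.7 + 1.6·5 = 7.3; r = 2.3 − 7.3 = -5
x=10: ŷ = -0.7 + 1.6·10 = 15.3; r = 18.3 − 15.3 = 3
x=15: ŷ = -0.7 + 1.6·15 = 23.3; r = 24.5 − 23.3 = 1.2
x=20: ŷ = -0.7 + 1.6·20 = 31.3; r = 36.7 − 31.3 = 5.4
x=25: ŷ = -0.7 + 1.6·25 = 39.3; r = 37.9 − 39.3 = -1.4
x=30: ŷ = -0.7 + 1.6·30 = 47.3; r = 44.1 − 47.3 = -3.2
Largest |r| is 5.4 at x = 20, residual 5.4.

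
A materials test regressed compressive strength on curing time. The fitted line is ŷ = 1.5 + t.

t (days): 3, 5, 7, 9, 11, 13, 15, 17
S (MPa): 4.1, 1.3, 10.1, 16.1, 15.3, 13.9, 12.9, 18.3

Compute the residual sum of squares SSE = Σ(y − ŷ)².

t=3: ŷ = 1.5 + 3 = 4.5; e = 4.1 − 4.5 = -0.4
t=5: ŷ = 1.5 + 5 = 6.5; e = 1.3 − 6.5 = -5.2
t=7: ŷ = 1.5 + 7 = 8.5; e = 10.1 − 8.5 = 1.6
t=9: ŷ = 1.5 + 9 = 10.5; e = 16.1 − 10.5 = 5.6
t=11: ŷ = 1.5 + 11 = 12.5; e = 15.3 − 12.5 = 2.8
t=13: ŷ = 1.5 + 13 = 14.5; e = 13.9 − 14.5 = -0.6
t=15: ŷ = 1.5 + 15 = 16.5; e = 12.9 − 16.5 = -3.6
t=17: ŷ = 1.5 + 17 = 18.5; e = 18.3 − 18.5 = -0.2
SSE = 0.16 + 27.04 + 2.56 + 31.36 + 7.84 + 0.36 + 12.96 + 0.04 = 82.32

SSE = 82.32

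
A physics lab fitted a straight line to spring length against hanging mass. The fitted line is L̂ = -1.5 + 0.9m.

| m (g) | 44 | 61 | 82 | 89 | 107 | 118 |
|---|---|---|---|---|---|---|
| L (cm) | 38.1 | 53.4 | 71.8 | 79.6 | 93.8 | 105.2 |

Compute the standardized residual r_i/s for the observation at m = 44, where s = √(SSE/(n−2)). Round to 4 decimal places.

0.0000

m=44: L̂ = -1.5 + 0.9·44 = 38.1; r = 38.1 − 38.1 = 0
m=61: L̂ = -1.5 + 0.9·61 = 53.4; r = 53.4 − 53.4 = 0
m=82: L̂ = -1.5 + 0.9·82 = 72.3; r = 71.8 − 72.3 = -0.5
m=89: L̂ = -1.5 + 0.9·89 = 78.6; r = 79.6 − 78.6 = 1
m=107: L̂ = -1.5 + 0.9·107 = 94.8; r = 93.8 − 94.8 = -1
m=118: L̂ = -1.5 + 0.9·118 = 104.7; r = 105.2 − 104.7 = 0.5
SSE = 0 + 0 + 0.25 + 1 + 1 + 0.25 = 2.5
s = √(2.5/4) = 0.790569
r/s = 0 / 0.790569 = 0.0000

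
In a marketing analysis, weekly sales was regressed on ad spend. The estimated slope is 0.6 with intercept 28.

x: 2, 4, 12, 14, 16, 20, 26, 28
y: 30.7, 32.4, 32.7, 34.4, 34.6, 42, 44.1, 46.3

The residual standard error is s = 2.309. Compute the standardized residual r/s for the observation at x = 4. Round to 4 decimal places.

ŷ = 28 + 0.6·4 = 30.4
r = 32.4 − 30.4 = 2
r/s = 2 / 2.309 = 0.8662

0.8662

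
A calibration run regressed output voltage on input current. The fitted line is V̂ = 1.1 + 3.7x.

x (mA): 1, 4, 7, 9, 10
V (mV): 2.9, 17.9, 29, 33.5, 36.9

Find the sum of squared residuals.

x=1: V̂ = 1.1 + 3.7·1 = 4.8; e = 2.9 − 4.8 = -1.9
x=4: V̂ = 1.1 + 3.7·4 = 15.9; e = 17.9 − 15.9 = 2
x=7: V̂ = 1.1 + 3.7·7 = 27; e = 29 − 27 = 2
x=9: V̂ = 1.1 + 3.7·9 = 34.4; e = 33.5 − 34.4 = -0.9
x=10: V̂ = 1.1 + 3.7·10 = 38.1; e = 36.9 − 38.1 = -1.2
SSE = 3.61 + 4 + 4 + 0.81 + 1.44 = 13.86

SSE = 13.86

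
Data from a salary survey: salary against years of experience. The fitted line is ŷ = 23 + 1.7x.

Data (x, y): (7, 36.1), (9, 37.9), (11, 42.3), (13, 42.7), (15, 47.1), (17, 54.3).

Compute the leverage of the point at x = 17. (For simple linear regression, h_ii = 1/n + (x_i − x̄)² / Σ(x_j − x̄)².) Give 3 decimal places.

x̄ = (7 + 9 + 11 + 13 + 15 + 17)/6 = 12
Σ(x − x̄)² = 25 + 9 + 1 + 1 + 9 + 25 = 70
h = 1/6 + (5)²/70 = 0.166667 + 0.357143 = 0.524

h = 0.524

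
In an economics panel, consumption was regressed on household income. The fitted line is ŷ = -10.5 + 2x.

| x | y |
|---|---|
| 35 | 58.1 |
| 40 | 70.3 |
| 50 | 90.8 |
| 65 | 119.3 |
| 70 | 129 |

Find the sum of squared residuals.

SSE = 4.58

x=35: ŷ = -10.5 + 2·35 = 59.5; e = 58.1 − 59.5 = -1.4
x=40: ŷ = -10.5 + 2·40 = 69.5; e = 70.3 − 69.5 = 0.8
x=50: ŷ = -10.5 + 2·50 = 89.5; e = 90.8 − 89.5 = 1.3
x=65: ŷ = -10.5 + 2·65 = 119.5; e = 119.3 − 119.5 = -0.2
x=70: ŷ = -10.5 + 2·70 = 129.5; e = 129 − 129.5 = -0.5
SSE = 1.96 + 0.64 + 1.69 + 0.04 + 0.25 = 4.58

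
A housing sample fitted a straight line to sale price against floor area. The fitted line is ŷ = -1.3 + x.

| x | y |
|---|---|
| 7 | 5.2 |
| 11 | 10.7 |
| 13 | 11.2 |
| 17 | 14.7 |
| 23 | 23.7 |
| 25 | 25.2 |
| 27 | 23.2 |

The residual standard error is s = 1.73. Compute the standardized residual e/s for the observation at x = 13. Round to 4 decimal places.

-0.2890

ŷ = -1.3 + 13 = 11.7
e = 11.2 − 11.7 = -0.5
e/s = -0.5 / 1.73 = -0.2890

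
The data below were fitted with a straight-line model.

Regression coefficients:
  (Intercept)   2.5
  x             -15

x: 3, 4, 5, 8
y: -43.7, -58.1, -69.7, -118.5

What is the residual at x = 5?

ŷ = 2.5 − 15·5 = -72.5
e = -69.7 − (-72.5) = 2.8

e = 2.8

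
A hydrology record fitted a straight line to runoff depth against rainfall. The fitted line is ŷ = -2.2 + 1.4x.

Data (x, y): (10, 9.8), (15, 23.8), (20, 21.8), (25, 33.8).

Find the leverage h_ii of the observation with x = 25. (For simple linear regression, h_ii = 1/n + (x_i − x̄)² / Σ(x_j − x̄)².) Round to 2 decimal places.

h = 0.70

x̄ = (10 + 15 + 20 + 25)/4 = 17.5
Σ(x − x̄)² = 56.25 + 6.25 + 6.25 + 56.25 = 125
h = 1/4 + (7.5)²/125 = 0.25 + 0.45 = 0.70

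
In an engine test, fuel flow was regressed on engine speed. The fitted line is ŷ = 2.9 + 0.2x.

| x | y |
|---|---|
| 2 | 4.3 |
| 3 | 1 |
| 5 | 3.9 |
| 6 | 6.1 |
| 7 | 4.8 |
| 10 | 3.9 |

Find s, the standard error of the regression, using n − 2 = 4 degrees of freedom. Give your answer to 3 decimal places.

s = 1.768

x=2: ŷ = 2.9 + 0.2·2 = 3.3; e = 4.3 − 3.3 = 1
x=3: ŷ = 2.9 + 0.2·3 = 3.5; e = 1 − 3.5 = -2.5
x=5: ŷ = 2.9 + 0.2·5 = 3.9; e = 3.9 − 3.9 = 0
x=6: ŷ = 2.9 + 0.2·6 = 4.1; e = 6.1 − 4.1 = 2
x=7: ŷ = 2.9 + 0.2·7 = 4.3; e = 4.8 − 4.3 = 0.5
x=10: ŷ = 2.9 + 0.2·10 = 4.9; e = 3.9 − 4.9 = -1
SSE = 1 + 6.25 + 0 + 4 + 0.25 + 1 = 12.5
s = √(12.5/4) = √3.125 ≈ 1.768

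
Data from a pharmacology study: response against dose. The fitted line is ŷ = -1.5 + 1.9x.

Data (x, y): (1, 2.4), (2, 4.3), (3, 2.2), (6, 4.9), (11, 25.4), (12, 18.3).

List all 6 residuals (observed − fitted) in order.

2, 2, -2, -5, 6, -3

x=1: ŷ = -1.5 + 1.9·1 = 0.4; e = 2.4 − 0.4 = 2
x=2: ŷ = -1.5 + 1.9·2 = 2.3; e = 4.3 − 2.3 = 2
x=3: ŷ = -1.5 + 1.9·3 = 4.2; e = 2.2 − 4.2 = -2
x=6: ŷ = -1.5 + 1.9·6 = 9.9; e = 4.9 − 9.9 = -5
x=11: ŷ = -1.5 + 1.9·11 = 19.4; e = 25.4 − 19.4 = 6
x=12: ŷ = -1.5 + 1.9·12 = 21.3; e = 18.3 − 21.3 = -3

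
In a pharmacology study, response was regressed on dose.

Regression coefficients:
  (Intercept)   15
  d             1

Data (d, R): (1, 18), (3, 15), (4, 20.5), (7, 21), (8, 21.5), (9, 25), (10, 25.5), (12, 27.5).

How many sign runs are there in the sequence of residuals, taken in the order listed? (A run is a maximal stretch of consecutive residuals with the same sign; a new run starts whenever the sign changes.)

5 runs

d=1: R̂ = 15 + 1 = 16; e = 18 − 16 = 2
d=3: R̂ = 15 + 3 = 18; e = 15 − 18 = -3
d=4: R̂ = 15 + 4 = 19; e = 20.5 − 19 = 1.5
d=7: R̂ = 15 + 7 = 22; e = 21 − 22 = -1
d=8: R̂ = 15 + 8 = 23; e = 21.5 − 23 = -1.5
d=9: R̂ = 15 + 9 = 24; e = 25 − 24 = 1
d=10: R̂ = 15 + 10 = 25; e = 25.5 − 25 = 0.5
d=12: R̂ = 15 + 12 = 27; e = 27.5 − 27 = 0.5
Signs: + − + − − + + +
Runs: +×1, −×1, +×1, −×2, +×3 → 5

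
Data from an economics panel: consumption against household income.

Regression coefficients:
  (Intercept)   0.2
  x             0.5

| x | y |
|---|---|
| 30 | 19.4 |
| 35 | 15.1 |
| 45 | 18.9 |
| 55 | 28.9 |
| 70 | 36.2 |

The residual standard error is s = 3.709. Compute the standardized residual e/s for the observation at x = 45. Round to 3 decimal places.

-1.025

ŷ = 0.2 + 0.5·45 = 22.7
e = 18.9 − 22.7 = -3.8
e/s = -3.8 / 3.709 = -1.025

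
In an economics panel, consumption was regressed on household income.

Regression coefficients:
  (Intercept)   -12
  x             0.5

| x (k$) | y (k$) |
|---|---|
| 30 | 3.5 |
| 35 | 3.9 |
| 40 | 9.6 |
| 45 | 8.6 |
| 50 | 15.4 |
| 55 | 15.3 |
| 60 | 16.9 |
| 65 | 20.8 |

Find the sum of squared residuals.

SSE = 16.08

x=30: ŷ = -12 + 0.5·30 = 3; r = 3.5 − 3 = 0.5
x=35: ŷ = -12 + 0.5·35 = 5.5; r = 3.9 − 5.5 = -1.6
x=40: ŷ = -12 + 0.5·40 = 8; r = 9.6 − 8 = 1.6
x=45: ŷ = -12 + 0.5·45 = 10.5; r = 8.6 − 10.5 = -1.9
x=50: ŷ = -12 + 0.5·50 = 13; r = 15.4 − 13 = 2.4
x=55: ŷ = -12 + 0.5·55 = 15.5; r = 15.3 − 15.5 = -0.2
x=60: ŷ = -12 + 0.5·60 = 18; r = 16.9 − 18 = -1.1
x=65: ŷ = -12 + 0.5·65 = 20.5; r = 20.8 − 20.5 = 0.3
SSE = 0.25 + 2.56 + 2.56 + 3.61 + 5.76 + 0.04 + 1.21 + 0.09 = 16.08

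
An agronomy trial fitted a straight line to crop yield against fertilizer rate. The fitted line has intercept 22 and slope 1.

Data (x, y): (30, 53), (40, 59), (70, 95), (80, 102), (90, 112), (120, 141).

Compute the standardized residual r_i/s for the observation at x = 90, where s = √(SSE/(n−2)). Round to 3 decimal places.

0.000

x=30: ŷ = 22 + 30 = 52; r = 53 − 52 = 1
x=40: ŷ = 22 + 40 = 62; r = 59 − 62 = -3
x=70: ŷ = 22 + 70 = 92; r = 95 − 92 = 3
x=80: ŷ = 22 + 80 = 102; r = 102 − 102 = 0
x=90: ŷ = 22 + 90 = 112; r = 112 − 112 = 0
x=120: ŷ = 22 + 120 = 142; r = 141 − 142 = -1
SSE = 1 + 9 + 9 + 0 + 0 + 1 = 20
s = √(20/4) = 2.23607
r/s = 0 / 2.23607 = 0.000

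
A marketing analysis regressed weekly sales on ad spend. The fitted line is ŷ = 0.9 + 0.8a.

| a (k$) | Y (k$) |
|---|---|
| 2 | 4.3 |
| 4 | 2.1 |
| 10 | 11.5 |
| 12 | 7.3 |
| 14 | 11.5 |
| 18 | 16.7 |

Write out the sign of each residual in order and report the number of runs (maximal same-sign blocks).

a=2: ŷ = 0.9 + 0.8·2 = 2.5; e = 4.3 − 2.5 = 1.8
a=4: ŷ = 0.9 + 0.8·4 = 4.1; e = 2.1 − 4.1 = -2
a=10: ŷ = 0.9 + 0.8·10 = 8.9; e = 11.5 − 8.9 = 2.6
a=12: ŷ = 0.9 + 0.8·12 = 10.5; e = 7.3 − 10.5 = -3.2
a=14: ŷ = 0.9 + 0.8·14 = 12.1; e = 11.5 − 12.1 = -0.6
a=18: ŷ = 0.9 + 0.8·18 = 15.3; e = 16.7 − 15.3 = 1.4
Signs: + − + − − +
Runs: +×1, −×1, +×1, −×2, +×1 → 5

5 runs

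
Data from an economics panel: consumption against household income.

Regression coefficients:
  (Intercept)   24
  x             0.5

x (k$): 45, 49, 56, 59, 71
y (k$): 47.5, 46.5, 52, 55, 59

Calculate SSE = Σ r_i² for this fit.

SSE = 7.5

x=45: ŷ = 24 + 0.5·45 = 46.5; r = 47.5 − 46.5 = 1
x=49: ŷ = 24 + 0.5·49 = 48.5; r = 46.5 − 48.5 = -2
x=56: ŷ = 24 + 0.5·56 = 52; r = 52 − 52 = 0
x=59: ŷ = 24 + 0.5·59 = 53.5; r = 55 − 53.5 = 1.5
x=71: ŷ = 24 + 0.5·71 = 59.5; r = 59 − 59.5 = -0.5
SSE = 1 + 4 + 0 + 2.25 + 0.25 = 7.5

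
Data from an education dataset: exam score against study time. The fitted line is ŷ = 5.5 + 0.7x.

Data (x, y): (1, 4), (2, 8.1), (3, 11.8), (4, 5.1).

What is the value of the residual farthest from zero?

x=1: ŷ = 5.5 + 0.7·1 = 6.2; r = 4 − 6.2 = -2.2
x=2: ŷ = 5.5 + 0.7·2 = 6.9; r = 8.1 − 6.9 = 1.2
x=3: ŷ = 5.5 + 0.7·3 = 7.6; r = 11.8 − 7.6 = 4.2
x=4: ŷ = 5.5 + 0.7·4 = 8.3; r = 5.1 − 8.3 = -3.2
Largest |r| is 4.2 at x = 3, residual 4.2.

r = 4.2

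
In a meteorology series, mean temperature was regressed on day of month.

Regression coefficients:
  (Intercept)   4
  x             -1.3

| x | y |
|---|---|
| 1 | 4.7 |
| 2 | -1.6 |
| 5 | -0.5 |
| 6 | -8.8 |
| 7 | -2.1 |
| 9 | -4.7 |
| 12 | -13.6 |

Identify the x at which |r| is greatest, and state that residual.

x=1: ŷ = 4 − 1.3·1 = 2.7; r = 4.7 − 2.7 = 2
x=2: ŷ = 4 − 1.3·2 = 1.4; r = -1.6 − 1.4 = -3
x=5: ŷ = 4 − 1.3·5 = -2.5; r = -0.5 − (-2.5) = 2
x=6: ŷ = 4 − 1.3·6 = -3.8; r = -8.8 − (-3.8) = -5
x=7: ŷ = 4 − 1.3·7 = -5.1; r = -2.1 − (-5.1) = 3
x=9: ŷ = 4 − 1.3·9 = -7.7; r = -4.7 − (-7.7) = 3
x=12: ŷ = 4 − 1.3·12 = -11.6; r = -13.6 − (-11.6) = -2
Largest |r| is 5 at x = 6, residual -5.

x = 6, r = -5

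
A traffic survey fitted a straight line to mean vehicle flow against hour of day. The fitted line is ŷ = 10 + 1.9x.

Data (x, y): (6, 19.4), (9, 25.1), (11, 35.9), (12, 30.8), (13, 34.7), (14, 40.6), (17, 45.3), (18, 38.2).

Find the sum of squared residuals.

x=6: ŷ = 10 + 1.9·6 = 21.4; e = 19.4 − 21.4 = -2
x=9: ŷ = 10 + 1.9·9 = 27.1; e = 25.1 − 27.1 = -2
x=11: ŷ = 10 + 1.9·11 = 30.9; e = 35.9 − 30.9 = 5
x=12: ŷ = 10 + 1.9·12 = 32.8; e = 30.8 − 32.8 = -2
x=13: ŷ = 10 + 1.9·13 = 34.7; e = 34.7 − 34.7 = 0
x=14: ŷ = 10 + 1.9·14 = 36.6; e = 40.6 − 36.6 = 4
x=17: ŷ = 10 + 1.9·17 = 42.3; e = 45.3 − 42.3 = 3
x=18: ŷ = 10 + 1.9·18 = 44.2; e = 38.2 − 44.2 = -6
SSE = 4 + 4 + 25 + 4 + 0 + 16 + 9 + 36 = 98

SSE = 98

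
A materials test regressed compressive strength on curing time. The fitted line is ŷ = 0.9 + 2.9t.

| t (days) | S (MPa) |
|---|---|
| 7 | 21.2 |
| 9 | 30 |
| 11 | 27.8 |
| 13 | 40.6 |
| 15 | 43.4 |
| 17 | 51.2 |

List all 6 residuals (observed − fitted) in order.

0, 3, -5, 2, -1, 1

t=7: ŷ = 0.9 + 2.9·7 = 21.2; r = 21.2 − 21.2 = 0
t=9: ŷ = 0.9 + 2.9·9 = 27; r = 30 − 27 = 3
t=11: ŷ = 0.9 + 2.9·11 = 32.8; r = 27.8 − 32.8 = -5
t=13: ŷ = 0.9 + 2.9·13 = 38.6; r = 40.6 − 38.6 = 2
t=15: ŷ = 0.9 + 2.9·15 = 44.4; r = 43.4 − 44.4 = -1
t=17: ŷ = 0.9 + 2.9·17 = 50.2; r = 51.2 − 50.2 = 1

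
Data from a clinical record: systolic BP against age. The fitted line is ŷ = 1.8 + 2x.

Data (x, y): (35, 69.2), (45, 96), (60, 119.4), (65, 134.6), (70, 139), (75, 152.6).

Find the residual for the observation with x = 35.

ŷ = 1.8 + 2·35 = 71.8
e = 69.2 − 71.8 = -2.6

e = -2.6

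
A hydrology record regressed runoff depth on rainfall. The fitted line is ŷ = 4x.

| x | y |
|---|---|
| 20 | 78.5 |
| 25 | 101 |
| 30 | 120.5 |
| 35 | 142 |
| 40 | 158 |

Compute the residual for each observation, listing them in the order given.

x=20: ŷ = 4·20 = 80; r = 78.5 − 80 = -1.5
x=25: ŷ = 4·25 = 100; r = 101 − 100 = 1
x=30: ŷ = 4·30 = 120; r = 120.5 − 120 = 0.5
x=35: ŷ = 4·35 = 140; r = 142 − 140 = 2
x=40: ŷ = 4·40 = 160; r = 158 − 160 = -2

-1.5, 1, 0.5, 2, -2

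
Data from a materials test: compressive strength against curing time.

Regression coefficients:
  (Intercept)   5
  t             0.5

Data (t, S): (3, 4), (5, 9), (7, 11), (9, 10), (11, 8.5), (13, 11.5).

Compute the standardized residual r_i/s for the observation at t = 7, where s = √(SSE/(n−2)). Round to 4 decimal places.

t=3: Ŝ = 5 + 0.5·3 = 6.5; r = 4 − 6.5 = -2.5
t=5: Ŝ = 5 + 0.5·5 = 7.5; r = 9 − 7.5 = 1.5
t=7: Ŝ = 5 + 0.5·7 = 8.5; r = 11 − 8.5 = 2.5
t=9: Ŝ = 5 + 0.5·9 = 9.5; r = 10 − 9.5 = 0.5
t=11: Ŝ = 5 + 0.5·11 = 10.5; r = 8.5 − 10.5 = -2
t=13: Ŝ = 5 + 0.5·13 = 11.5; r = 11.5 − 11.5 = 0
SSE = 6.25 + 2.25 + 6.25 + 0.25 + 4 + 0 = 19
s = √(19/4) = 2.17945
r/s = 2.5 / 2.17945 = 1.1471

1.1471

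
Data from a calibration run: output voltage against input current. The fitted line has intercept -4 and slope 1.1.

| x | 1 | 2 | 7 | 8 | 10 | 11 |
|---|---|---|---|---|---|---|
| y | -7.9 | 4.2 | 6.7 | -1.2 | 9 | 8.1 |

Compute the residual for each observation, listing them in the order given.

x=1: ŷ = -4 + 1.1·1 = -2.9; e = -7.9 − (-2.9) = -5
x=2: ŷ = -4 + 1.1·2 = -1.8; e = 4.2 − (-1.8) = 6
x=7: ŷ = -4 + 1.1·7 = 3.7; e = 6.7 − 3.7 = 3
x=8: ŷ = -4 + 1.1·8 = 4.8; e = -1.2 − 4.8 = -6
x=10: ŷ = -4 + 1.1·10 = 7; e = 9 − 7 = 2
x=11: ŷ = -4 + 1.1·11 = 8.1; e = 8.1 − 8.1 = 0

-5, 6, 3, -6, 2, 0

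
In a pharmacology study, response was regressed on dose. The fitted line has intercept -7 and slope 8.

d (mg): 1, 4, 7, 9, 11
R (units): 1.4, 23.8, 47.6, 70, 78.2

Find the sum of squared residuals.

d=1: R̂ = -7 + 8·1 = 1; e = 1.4 − 1 = 0.4
d=4: R̂ = -7 + 8·4 = 25; e = 23.8 − 25 = -1.2
d=7: R̂ = -7 + 8·7 = 49; e = 47.6 − 49 = -1.4
d=9: R̂ = -7 + 8·9 = 65; e = 70 − 65 = 5
d=11: R̂ = -7 + 8·11 = 81; e = 78.2 − 81 = -2.8
SSE = 0.16 + 1.44 + 1.96 + 25 + 7.84 = 36.4

SSE = 36.4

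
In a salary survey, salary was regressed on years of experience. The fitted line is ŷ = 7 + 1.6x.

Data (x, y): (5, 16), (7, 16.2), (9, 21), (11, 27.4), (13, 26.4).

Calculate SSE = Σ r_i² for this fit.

x=5: ŷ = 7 + 1.6·5 = 15; r = 16 − 15 = 1
x=7: ŷ = 7 + 1.6·7 = 18.2; r = 16.2 − 18.2 = -2
x=9: ŷ = 7 + 1.6·9 = 21.4; r = 21 − 21.4 = -0.4
x=11: ŷ = 7 + 1.6·11 = 24.6; r = 27.4 − 24.6 = 2.8
x=13: ŷ = 7 + 1.6·13 = 27.8; r = 26.4 − 27.8 = -1.4
SSE = 1 + 4 + 0.16 + 7.84 + 1.96 = 14.96

SSE = 14.96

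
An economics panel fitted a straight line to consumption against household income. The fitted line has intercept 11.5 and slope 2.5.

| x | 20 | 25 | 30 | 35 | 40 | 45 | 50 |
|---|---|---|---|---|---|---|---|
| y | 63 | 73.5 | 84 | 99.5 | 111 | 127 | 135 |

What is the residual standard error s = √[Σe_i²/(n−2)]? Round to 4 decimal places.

s = 2.0248

x=20: ŷ = 11.5 + 2.5·20 = 61.5; e = 63 − 61.5 = 1.5
x=25: ŷ = 11.5 + 2.5·25 = 74; e = 73.5 − 74 = -0.5
x=30: ŷ = 11.5 + 2.5·30 = 86.5; e = 84 − 86.5 = -2.5
x=35: ŷ = 11.5 + 2.5·35 = 99; e = 99.5 − 99 = 0.5
x=40: ŷ = 11.5 + 2.5·40 = 111.5; e = 111 − 111.5 = -0.5
x=45: ŷ = 11.5 + 2.5·45 = 124; e = 127 − 124 = 3
x=50: ŷ = 11.5 + 2.5·50 = 136.5; e = 135 − 136.5 = -1.5
SSE = 2.25 + 0.25 + 6.25 + 0.25 + 0.25 + 9 + 2.25 = 20.5
s = √(20.5/5) = √4.1 ≈ 2.0248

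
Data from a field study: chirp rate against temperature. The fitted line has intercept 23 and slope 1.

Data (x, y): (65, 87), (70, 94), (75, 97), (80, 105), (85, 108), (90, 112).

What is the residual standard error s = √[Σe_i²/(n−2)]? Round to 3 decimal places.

x=65: ŷ = 23 + 65 = 88; e = 87 − 88 = -1
x=70: ŷ = 23 + 70 = 93; e = 94 − 93 = 1
x=75: ŷ = 23 + 75 = 98; e = 97 − 98 = -1
x=80: ŷ = 23 + 80 = 103; e = 105 − 103 = 2
x=85: ŷ = 23 + 85 = 108; e = 108 − 108 = 0
x=90: ŷ = 23 + 90 = 113; e = 112 − 113 = -1
SSE = 1 + 1 + 1 + 4 + 0 + 1 = 8
s = √(8/4) = √2 ≈ 1.414

s = 1.414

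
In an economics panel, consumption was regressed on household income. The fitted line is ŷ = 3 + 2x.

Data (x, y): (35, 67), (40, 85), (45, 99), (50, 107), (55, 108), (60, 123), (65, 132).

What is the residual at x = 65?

ŷ = 3 + 2·65 = 133
r = 132 − 133 = -1

r = -1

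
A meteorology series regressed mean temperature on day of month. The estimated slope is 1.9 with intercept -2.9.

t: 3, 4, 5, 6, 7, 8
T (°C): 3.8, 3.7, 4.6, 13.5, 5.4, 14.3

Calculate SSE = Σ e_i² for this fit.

t=3: ŷ = -2.9 + 1.9·3 = 2.8; e = 3.8 − 2.8 = 1
t=4: ŷ = -2.9 + 1.9·4 = 4.7; e = 3.7 − 4.7 = -1
t=5: ŷ = -2.9 + 1.9·5 = 6.6; e = 4.6 − 6.6 = -2
t=6: ŷ = -2.9 + 1.9·6 = 8.5; e = 13.5 − 8.5 = 5
t=7: ŷ = -2.9 + 1.9·7 = 10.4; e = 5.4 − 10.4 = -5
t=8: ŷ = -2.9 + 1.9·8 = 12.3; e = 14.3 − 12.3 = 2
SSE = 1 + 1 + 4 + 25 + 25 + 4 = 60

SSE = 60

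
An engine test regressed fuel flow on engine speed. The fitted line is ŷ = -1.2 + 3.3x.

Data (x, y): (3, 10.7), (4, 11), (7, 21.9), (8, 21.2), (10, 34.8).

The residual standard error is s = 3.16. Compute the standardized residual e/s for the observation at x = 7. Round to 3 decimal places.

ŷ = -1.2 + 3.3·7 = 21.9
e = 21.9 − 21.9 = 0
e/s = 0 / 3.16 = 0.000

0.000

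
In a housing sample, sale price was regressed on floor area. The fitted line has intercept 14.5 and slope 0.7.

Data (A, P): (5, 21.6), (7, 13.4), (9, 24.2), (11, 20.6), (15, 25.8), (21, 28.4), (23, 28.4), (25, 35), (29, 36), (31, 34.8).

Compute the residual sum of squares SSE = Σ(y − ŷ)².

A=5: P̂ = 14.5 + 0.7·5 = 18; e = 21.6 − 18 = 3.6
A=7: P̂ = 14.5 + 0.7·7 = 19.4; e = 13.4 − 19.4 = -6
A=9: P̂ = 14.5 + 0.7·9 = 20.8; e = 24.2 − 20.8 = 3.4
A=11: P̂ = 14.5 + 0.7·11 = 22.2; e = 20.6 − 22.2 = -1.6
A=15: P̂ = 14.5 + 0.7·15 = 25; e = 25.8 − 25 = 0.8
A=21: P̂ = 14.5 + 0.7·21 = 29.2; e = 28.4 − 29.2 = -0.8
A=23: P̂ = 14.5 + 0.7·23 = 30.6; e = 28.4 − 30.6 = -2.2
A=25: P̂ = 14.5 + 0.7·25 = 32; e = 35 − 32 = 3
A=29: P̂ = 14.5 + 0.7·29 = 34.8; e = 36 − 34.8 = 1.2
A=31: P̂ = 14.5 + 0.7·31 = 36.2; e = 34.8 − 36.2 = -1.4
SSE = 12.96 + 36 + 11.56 + 2.56 + 0.64 + 0.64 + 4.84 + 9 + 1.44 + 1.96 = 81.6

SSE = 81.6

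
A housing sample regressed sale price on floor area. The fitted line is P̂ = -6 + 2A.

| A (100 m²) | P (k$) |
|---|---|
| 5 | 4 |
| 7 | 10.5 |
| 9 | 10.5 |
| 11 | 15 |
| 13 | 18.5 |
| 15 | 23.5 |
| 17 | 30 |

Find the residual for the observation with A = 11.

P̂ = -6 + 2·11 = 16
e = 15 − 16 = -1

e = -1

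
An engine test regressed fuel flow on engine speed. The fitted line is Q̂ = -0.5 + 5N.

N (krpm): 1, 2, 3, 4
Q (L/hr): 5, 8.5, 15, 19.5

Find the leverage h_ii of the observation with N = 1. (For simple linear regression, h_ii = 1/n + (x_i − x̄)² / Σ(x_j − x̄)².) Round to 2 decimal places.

N̄ = (1 + 2 + 3 + 4)/4 = 2.5
Σ(N − N̄)² = 2.25 + 0.25 + 0.25 + 2.25 = 5
h = 1/4 + (-1.5)²/5 = 0.25 + 0.45 = 0.70

h = 0.70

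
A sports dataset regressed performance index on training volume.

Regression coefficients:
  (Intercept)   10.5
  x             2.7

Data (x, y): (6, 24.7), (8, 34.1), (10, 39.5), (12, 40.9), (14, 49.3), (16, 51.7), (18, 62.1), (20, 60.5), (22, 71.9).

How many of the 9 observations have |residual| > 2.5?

2

x=6: ŷ = 10.5 + 2.7·6 = 26.7; e = 24.7 − 26.7 = -2
x=8: ŷ = 10.5 + 2.7·8 = 32.1; e = 34.1 − 32.1 = 2
x=10: ŷ = 10.5 + 2.7·10 = 37.5; e = 39.5 − 37.5 = 2
x=12: ŷ = 10.5 + 2.7·12 = 42.9; e = 40.9 − 42.9 = -2
x=14: ŷ = 10.5 + 2.7·14 = 48.3; e = 49.3 − 48.3 = 1
x=16: ŷ = 10.5 + 2.7·16 = 53.7; e = 51.7 − 53.7 = -2
x=18: ŷ = 10.5 + 2.7·18 = 59.1; e = 62.1 − 59.1 = 3
x=20: ŷ = 10.5 + 2.7·20 = 64.5; e = 60.5 − 64.5 = -4
x=22: ŷ = 10.5 + 2.7·22 = 69.9; e = 71.9 − 69.9 = 2
|e| > 2.5: x=18 (|e|=3), x=20 (|e|=4) → 2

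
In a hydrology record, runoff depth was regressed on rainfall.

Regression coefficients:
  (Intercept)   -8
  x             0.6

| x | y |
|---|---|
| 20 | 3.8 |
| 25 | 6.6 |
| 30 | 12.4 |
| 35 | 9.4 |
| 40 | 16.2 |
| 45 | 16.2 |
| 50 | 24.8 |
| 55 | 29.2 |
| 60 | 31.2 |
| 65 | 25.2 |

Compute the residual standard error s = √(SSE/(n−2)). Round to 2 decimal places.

x=20: ŷ = -8 + 0.6·20 = 4; r = 3.8 − 4 = -0.2
x=25: ŷ = -8 + 0.6·25 = 7; r = 6.6 − 7 = -0.4
x=30: ŷ = -8 + 0.6·30 = 10; r = 12.4 − 10 = 2.4
x=35: ŷ = -8 + 0.6·35 = 13; r = 9.4 − 13 = -3.6
x=40: ŷ = -8 + 0.6·40 = 16; r = 16.2 − 16 = 0.2
x=45: ŷ = -8 + 0.6·45 = 19; r = 16.2 − 19 = -2.8
x=50: ŷ = -8 + 0.6·50 = 22; r = 24.8 − 22 = 2.8
x=55: ŷ = -8 + 0.6·55 = 25; r = 29.2 − 25 = 4.2
x=60: ŷ = -8 + 0.6·60 = 28; r = 31.2 − 28 = 3.2
x=65: ŷ = -8 + 0.6·65 = 31; r = 25.2 − 31 = -5.8
SSE = 0.04 + 0.16 + 5.76 + 12.96 + 0.04 + 7.84 + 7.84 + 17.64 + 10.24 + 33.64 = 96.16
s = √(96.16/8) = √12.02 ≈ 3.47

s = 3.47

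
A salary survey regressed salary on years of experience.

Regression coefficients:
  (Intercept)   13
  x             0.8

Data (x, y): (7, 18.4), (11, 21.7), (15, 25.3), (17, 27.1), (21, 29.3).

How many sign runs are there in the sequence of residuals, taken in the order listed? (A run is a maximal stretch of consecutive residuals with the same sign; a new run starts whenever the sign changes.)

x=7: ŷ = 13 + 0.8·7 = 18.6; e = 18.4 − 18.6 = -0.2
x=11: ŷ = 13 + 0.8·11 = 21.8; e = 21.7 − 21.8 = -0.1
x=15: ŷ = 13 + 0.8·15 = 25; e = 25.3 − 25 = 0.3
x=17: ŷ = 13 + 0.8·17 = 26.6; e = 27.1 − 26.6 = 0.5
x=21: ŷ = 13 + 0.8·21 = 29.8; e = 29.3 − 29.8 = -0.5
Signs: − − + + −
Runs: −×2, +×2, −×1 → 3

3 runs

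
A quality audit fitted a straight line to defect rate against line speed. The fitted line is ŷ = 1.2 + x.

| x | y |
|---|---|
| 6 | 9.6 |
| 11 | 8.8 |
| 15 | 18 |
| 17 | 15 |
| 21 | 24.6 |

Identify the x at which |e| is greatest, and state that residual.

x = 11, e = -3.4

x=6: ŷ = 1.2 + 6 = 7.2; e = 9.6 − 7.2 = 2.4
x=11: ŷ = 1.2 + 11 = 12.2; e = 8.8 − 12.2 = -3.4
x=15: ŷ = 1.2 + 15 = 16.2; e = 18 − 16.2 = 1.8
x=17: ŷ = 1.2 + 17 = 18.2; e = 15 − 18.2 = -3.2
x=21: ŷ = 1.2 + 21 = 22.2; e = 24.6 − 22.2 = 2.4
Largest |e| is 3.4 at x = 11, residual -3.4.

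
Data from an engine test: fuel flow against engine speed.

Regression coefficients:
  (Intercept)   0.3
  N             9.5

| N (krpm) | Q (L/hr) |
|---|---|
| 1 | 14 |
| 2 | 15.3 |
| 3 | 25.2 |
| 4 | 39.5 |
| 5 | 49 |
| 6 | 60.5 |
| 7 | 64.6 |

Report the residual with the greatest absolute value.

e = 4.2

N=1: ŷ = 0.3 + 9.5·1 = 9.8; e = 14 − 9.8 = 4.2
N=2: ŷ = 0.3 + 9.5·2 = 19.3; e = 15.3 − 19.3 = -4
N=3: ŷ = 0.3 + 9.5·3 = 28.8; e = 25.2 − 28.8 = -3.6
N=4: ŷ = 0.3 + 9.5·4 = 38.3; e = 39.5 − 38.3 = 1.2
N=5: ŷ = 0.3 + 9.5·5 = 47.8; e = 49 − 47.8 = 1.2
N=6: ŷ = 0.3 + 9.5·6 = 57.3; e = 60.5 − 57.3 = 3.2
N=7: ŷ = 0.3 + 9.5·7 = 66.8; e = 64.6 − 66.8 = -2.2
Largest |e| is 4.2 at N = 1, residual 4.2.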